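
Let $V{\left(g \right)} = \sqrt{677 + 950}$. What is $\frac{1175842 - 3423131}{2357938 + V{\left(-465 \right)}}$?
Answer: $- \frac{5298968130082}{5559871610217} + \frac{2247289 \sqrt{1627}}{5559871610217} \approx -0.95306$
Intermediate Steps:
$V{\left(g \right)} = \sqrt{1627}$
$\frac{1175842 - 3423131}{2357938 + V{\left(-465 \right)}} = \frac{1175842 - 3423131}{2357938 + \sqrt{1627}} = - \frac{2247289}{2357938 + \sqrt{1627}}$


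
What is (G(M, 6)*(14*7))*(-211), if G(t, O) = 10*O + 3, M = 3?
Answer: -1302714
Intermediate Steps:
G(t, O) = 3 + 10*O
(G(M, 6)*(14*7))*(-211) = ((3 + 10*6)*(14*7))*(-211) = ((3 + 60)*98)*(-211) = (63*98)*(-211) = 6174*(-211) = -1302714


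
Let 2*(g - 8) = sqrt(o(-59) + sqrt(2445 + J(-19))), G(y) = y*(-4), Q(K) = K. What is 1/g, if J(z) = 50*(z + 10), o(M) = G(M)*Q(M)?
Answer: 1/(8 + I*sqrt(13924 - sqrt(1995))/2) ≈ 0.0022638 - 0.016669*I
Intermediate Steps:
G(y) = -4*y
o(M) = -4*M**2 (o(M) = (-4*M)*M = -4*M**2)
J(z) = 500 + 50*z (J(z) = 50*(10 + z) = 500 + 50*z)
g = 8 + sqrt(-13924 + sqrt(1995))/2 (g = 8 + sqrt(-4*(-59)**2 + sqrt(2445 + (500 + 50*(-19))))/2 = 8 + sqrt(-4*3481 + sqrt(2445 + (500 - 950)))/2 = 8 + sqrt(-13924 + sqrt(2445 - 450))/2 = 8 + sqrt(-13924 + sqrt(1995))/2 ≈ 8.0 + 58.905*I)
1/g = 1/(8 + sqrt(-13924 + sqrt(1995))/2)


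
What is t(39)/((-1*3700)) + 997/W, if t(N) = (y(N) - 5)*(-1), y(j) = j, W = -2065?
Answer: -361869/764050 ≈ -0.47362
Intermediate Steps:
t(N) = 5 - N (t(N) = (N - 5)*(-1) = (-5 + N)*(-1) = 5 - N)
t(39)/((-1*3700)) + 997/W = (5 - 1*39)/((-1*3700)) + 997/(-2065) = (5 - 39)/(-3700) + 997*(-1/2065) = -34*(-1/3700) - 997/2065 = 17/1850 - 997/2065 = -361869/764050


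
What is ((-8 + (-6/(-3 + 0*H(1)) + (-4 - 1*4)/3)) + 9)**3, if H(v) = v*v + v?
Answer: 1/27 ≈ 0.037037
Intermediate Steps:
H(v) = v + v**2 (H(v) = v**2 + v = v + v**2)
((-8 + (-6/(-3 + 0*H(1)) + (-4 - 1*4)/3)) + 9)**3 = ((-8 + (-6/(-3 + 0*(1*(1 + 1))) + (-4 - 1*4)/3)) + 9)**3 = ((-8 + (-6/(-3 + 0*(1*2)) + (-4 - 4)*(1/3))) + 9)**3 = ((-8 + (-6/(-3 + 0*2) - 8*1/3)) + 9)**3 = ((-8 + (-6/(-3 + 0) - 8/3)) + 9)**3 = ((-8 + (-6/(-3) - 8/3)) + 9)**3 = ((-8 + (-6*(-1/3) - 8/3)) + 9)**3 = ((-8 + (2 - 8/3)) + 9)**3 = ((-8 - 2/3) + 9)**3 = (-26/3 + 9)**3 = (1/3)**3 = 1/27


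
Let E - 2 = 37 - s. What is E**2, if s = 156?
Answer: 13689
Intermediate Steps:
E = -117 (E = 2 + (37 - 1*156) = 2 + (37 - 156) = 2 - 119 = -117)
E**2 = (-117)**2 = 13689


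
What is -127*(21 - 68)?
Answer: 5969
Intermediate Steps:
-127*(21 - 68) = -127*(-47) = 5969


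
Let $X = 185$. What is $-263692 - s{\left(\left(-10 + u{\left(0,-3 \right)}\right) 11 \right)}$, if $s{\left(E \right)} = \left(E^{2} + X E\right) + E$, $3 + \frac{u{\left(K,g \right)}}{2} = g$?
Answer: $-277244$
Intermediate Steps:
$u{\left(K,g \right)} = -6 + 2 g$
$s{\left(E \right)} = E^{2} + 186 E$ ($s{\left(E \right)} = \left(E^{2} + 185 E\right) + E = E^{2} + 186 E$)
$-263692 - s{\left(\left(-10 + u{\left(0,-3 \right)}\right) 11 \right)} = -263692 - \left(-10 + \left(-6 + 2 \left(-3\right)\right)\right) 11 \left(186 + \left(-10 + \left(-6 + 2 \left(-3\right)\right)\right) 11\right) = -263692 - \left(-10 - 12\right) 11 \left(186 + \left(-10 - 12\right) 11\right) = -263692 - \left(-22\right) 11 \left(186 - 242\right) = -263692 - - 242 \left(186 - 242\right) = -263692 - \left(-242\right) \left(-56\right) = -263692 - 13552 = -277244$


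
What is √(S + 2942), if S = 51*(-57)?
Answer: √35 ≈ 5.9161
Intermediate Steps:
S = -2907
√(S + 2942) = √(-2907 + 2942) = √35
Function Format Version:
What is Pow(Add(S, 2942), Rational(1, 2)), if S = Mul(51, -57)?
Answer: Pow(35, Rational(1, 2)) ≈ 5.9161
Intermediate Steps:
S = -2907
Pow(Add(S, 2942), Rational(1, 2)) = Pow(Add(-2907, 2942), Rational(1, 2)) = Pow(35, Rational(1, 2))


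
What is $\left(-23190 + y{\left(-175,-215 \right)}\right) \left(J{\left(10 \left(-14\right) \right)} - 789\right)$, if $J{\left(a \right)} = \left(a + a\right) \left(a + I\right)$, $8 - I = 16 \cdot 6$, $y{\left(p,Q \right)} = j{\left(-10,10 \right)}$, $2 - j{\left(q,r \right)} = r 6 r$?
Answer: $-1499857188$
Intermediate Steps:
$j{\left(q,r \right)} = 2 - 6 r^{2}$ ($j{\left(q,r \right)} = 2 - r 6 r = 2 - 6 r r = 2 - 6 r^{2}$)
$y{\left(p,Q \right)} = -598$ ($y{\left(p,Q \right)} = 2 - 6 \cdot 10^{2} = 2 - 600 = -598$)
$I = -88$ ($I = 8 - 16 \cdot 6 = 8 - 96 = -88$)
$J{\left(a \right)} = 2 a \left(-88 + a\right)$ ($J{\left(a \right)} = \left(a + a\right) \left(a - 88\right) = 2 a \left(-88 + a\right)$)
$\left(-23190 + y{\left(-175,-215 \right)}\right) \left(J{\left(10 \left(-14\right) \right)} - 789\right) = \left(-23190 - 598\right) \left(2 \cdot 10 \left(-14\right) \left(-88 + 10 \left(-14\right)\right) - 789\right) = - 23788 \left(2 \left(-140\right) \left(-88 - 140\right) - 789\right) = - 23788 \left(2 \left(-140\right) \left(-228\right) - 789\right) = - 23788 \left(63840 - 789\right) = \left(-23788\right) 63051 = -1499857188$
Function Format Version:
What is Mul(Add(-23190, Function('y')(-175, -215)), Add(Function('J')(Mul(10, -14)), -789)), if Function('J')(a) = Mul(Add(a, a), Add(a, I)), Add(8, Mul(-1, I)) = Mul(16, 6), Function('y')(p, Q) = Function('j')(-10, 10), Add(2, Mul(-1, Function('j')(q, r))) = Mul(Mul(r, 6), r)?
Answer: -1499857188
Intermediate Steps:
Function('j')(q, r) = Add(2, Mul(-6, Pow(r, 2))) (Function('j')(q, r) = Add(2, Mul(-1, Mul(Mul(r, 6), r))) = Add(2, Mul(-1, Mul(Mul(6, r), r))) = Add(2, Mul(-1, Mul(6, Pow(r, 2)))) = Add(2, Mul(-6, Pow(r, 2))))
Function('y')(p, Q) = -598 (Function('y')(p, Q) = Add(2, Mul(-6, Pow(10, 2))) = Add(2, Mul(-6, 100)) = Add(2, -600) = -598)
I = -88 (I = Add(8, Mul(-1, Mul(16, 6))) = Add(8, Mul(-1, 96)) = Add(8, -96) = -88)
Function('J')(a) = Mul(2, a, Add(-88, a)) (Function('J')(a) = Mul(Add(a, a), Add(a, -88)) = Mul(Mul(2, a), Add(-88, a)) = Mul(2, a, Add(-88, a)))
Mul(Add(-23190, Function('y')(-175, -215)), Add(Function('J')(Mul(10, -14)), -789)) = Mul(Add(-23190, -598), Add(Mul(2, Mul(10, -14), Add(-88, Mul(10, -14))), -789)) = Mul(-23788, Add(Mul(2, -140, Add(-88, -140)), -789)) = Mul(-23788, Add(Mul(2, -140, -228), -789)) = Mul(-23788, Add(63840, -789)) = Mul(-23788, 63051) = -1499857188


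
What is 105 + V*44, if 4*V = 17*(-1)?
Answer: -82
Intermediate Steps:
V = -17/4 (V = (17*(-1))/4 = (¼)*(-17) = -17/4 ≈ -4.2500)
105 + V*44 = 105 - 17/4*44 = 105 - 187 = -82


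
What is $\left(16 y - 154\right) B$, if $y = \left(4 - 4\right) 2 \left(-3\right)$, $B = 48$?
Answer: $-7392$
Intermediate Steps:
$y = 0$ ($y = \left(4 - 4\right) 2 \left(-3\right) = 0 \cdot 2 \left(-3\right) = 0 \left(-3\right) = 0$)
$\left(16 y - 154\right) B = \left(16 \cdot 0 - 154\right) 48 = \left(0 - 154\right) 48 = \left(-154\right) 48 = -7392$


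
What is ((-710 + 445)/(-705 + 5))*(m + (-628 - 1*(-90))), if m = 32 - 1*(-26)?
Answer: -1272/7 ≈ -181.71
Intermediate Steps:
m = 58 (m = 32 + 26 = 58)
((-710 + 445)/(-705 + 5))*(m + (-628 - 1*(-90))) = ((-710 + 445)/(-705 + 5))*(58 + (-628 - 1*(-90))) = (-265/(-700))*(58 + (-628 + 90)) = (-265*(-1/700))*(58 - 538) = (53/140)*(-480) = -1272/7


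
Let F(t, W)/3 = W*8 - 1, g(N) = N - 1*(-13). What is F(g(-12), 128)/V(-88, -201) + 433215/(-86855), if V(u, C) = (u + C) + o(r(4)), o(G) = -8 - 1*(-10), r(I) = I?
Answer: -78178140/4985477 ≈ -15.681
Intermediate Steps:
o(G) = 2 (o(G) = -8 + 10 = 2)
g(N) = 13 + N (g(N) = N + 13 = 13 + N)
F(t, W) = -3 + 24*W (F(t, W) = 3*(W*8 - 1) = 3*(8*W - 1) = 3*(-1 + 8*W) = -3 + 24*W)
V(u, C) = 2 + C + u (V(u, C) = (u + C) + 2 = (C + u) + 2 = 2 + C + u)
F(g(-12), 128)/V(-88, -201) + 433215/(-86855) = (-3 + 24*128)/(2 - 201 - 88) + 433215/(-86855) = (-3 + 3072)/(-287) + 433215*(-1/86855) = 3069*(-1/287) - 86643/17371 = -3069/287 - 86643/17371 = -78178140/4985477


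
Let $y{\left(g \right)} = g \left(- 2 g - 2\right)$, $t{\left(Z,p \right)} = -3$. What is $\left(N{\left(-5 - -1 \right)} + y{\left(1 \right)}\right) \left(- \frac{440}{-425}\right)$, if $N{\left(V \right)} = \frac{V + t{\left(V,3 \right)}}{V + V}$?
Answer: $- \frac{55}{17} \approx -3.2353$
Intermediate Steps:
$y{\left(g \right)} = g \left(-2 - 2 g\right)$
$N{\left(V \right)} = \frac{-3 + V}{2 V}$ ($N{\left(V \right)} = \frac{V - 3}{V + V} = \frac{-3 + V}{2 V}$)
$\left(N{\left(-5 - -1 \right)} + y{\left(1 \right)}\right) \left(- \frac{440}{-425}\right) = \left(\frac{-3 - 4}{2 \left(-5 - -1\right)} - 2 \left(1 + 1\right)\right) \left(- \frac{440}{-425}\right) = \left(\frac{-3 + \left(-5 + 1\right)}{2 \left(-5 + 1\right)} - 2 \cdot 2\right) \left(\left(-440\right) \left(- \frac{1}{425}\right)\right) = \left(\frac{-3 - 4}{2 \left(-4\right)} - 4\right) \frac{88}{85} = \left(\frac{1}{2} \left(- \frac{1}{4}\right) \left(-7\right) - 4\right) \frac{88}{85} = \left(\frac{7}{8} - 4\right) \frac{88}{85} = \left(- \frac{25}{8}\right) \frac{88}{85} = - \frac{55}{17}$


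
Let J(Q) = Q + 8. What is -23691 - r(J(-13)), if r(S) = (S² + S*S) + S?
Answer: -23736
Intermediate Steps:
J(Q) = 8 + Q
r(S) = S + 2*S² (r(S) = (S² + S²) + S = 2*S² + S = S + 2*S²)
-23691 - r(J(-13)) = -23691 - (8 - 13)*(1 + 2*(8 - 13)) = -23691 - (-5)*(1 + 2*(-5)) = -23691 - (-5)*(1 - 10) = -23691 - (-5)*(-9) = -23691 - 1*45 = -23691 - 45 = -23736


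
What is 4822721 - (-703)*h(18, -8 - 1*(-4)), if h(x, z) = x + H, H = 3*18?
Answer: 4873337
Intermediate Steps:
H = 54
h(x, z) = 54 + x (h(x, z) = x + 54 = 54 + x)
4822721 - (-703)*h(18, -8 - 1*(-4)) = 4822721 - (-703)*(54 + 18) = 4822721 - (-703)*72 = 4822721 - 1*(-50616) = 4822721 + 50616 = 4873337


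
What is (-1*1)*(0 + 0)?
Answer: 0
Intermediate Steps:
(-1*1)*(0 + 0) = -1*0 = 0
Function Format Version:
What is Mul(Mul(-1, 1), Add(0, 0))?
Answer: 0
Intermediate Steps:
Mul(Mul(-1, 1), Add(0, 0)) = Mul(-1, 0) = 0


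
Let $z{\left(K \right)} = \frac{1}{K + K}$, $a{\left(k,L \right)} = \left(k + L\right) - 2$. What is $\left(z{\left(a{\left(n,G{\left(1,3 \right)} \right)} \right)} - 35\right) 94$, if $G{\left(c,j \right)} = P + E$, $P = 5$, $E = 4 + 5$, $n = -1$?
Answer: $- \frac{36143}{11} \approx -3285.7$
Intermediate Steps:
$E = 9$
$G{\left(c,j \right)} = 14$ ($G{\left(c,j \right)} = 5 + 9 = 14$)
$a{\left(k,L \right)} = -2 + L + k$ ($a{\left(k,L \right)} = \left(L + k\right) - 2 = -2 + L + k$)
$z{\left(K \right)} = \frac{1}{2 K}$
$\left(z{\left(a{\left(n,G{\left(1,3 \right)} \right)} \right)} - 35\right) 94 = \left(\frac{1}{2 \left(-2 + 14 - 1\right)} - 35\right) 94 = \left(\frac{1}{2 \cdot 11} - 35\right) 94 = \left(\frac{1}{2} \cdot \frac{1}{11} - 35\right) 94 = \left(\frac{1}{22} - 35\right) 94 = \left(- \frac{769}{22}\right) 94 = - \frac{36143}{11}$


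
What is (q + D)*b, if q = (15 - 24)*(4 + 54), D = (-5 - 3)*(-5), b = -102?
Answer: 49164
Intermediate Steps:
D = 40 (D = -8*(-5) = 40)
q = -522 (q = -9*58 = -522)
(q + D)*b = (-522 + 40)*(-102) = -482*(-102) = 49164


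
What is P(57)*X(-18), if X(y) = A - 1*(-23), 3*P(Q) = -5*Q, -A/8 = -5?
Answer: -5985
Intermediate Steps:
A = 40 (A = -8*(-5) = 40)
P(Q) = -5*Q/3 (P(Q) = (-5*Q)/3 = -5*Q/3)
X(y) = 63 (X(y) = 40 - 1*(-23) = 40 + 23 = 63)
P(57)*X(-18) = -5/3*57*63 = -95*63 = -5985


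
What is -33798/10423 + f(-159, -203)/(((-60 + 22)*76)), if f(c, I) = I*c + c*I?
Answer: -385227483/15050812 ≈ -25.595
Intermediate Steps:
f(c, I) = 2*I*c (f(c, I) = I*c + I*c = 2*I*c)
-33798/10423 + f(-159, -203)/(((-60 + 22)*76)) = -33798/10423 + (2*(-203)*(-159))/(((-60 + 22)*76)) = -33798*1/10423 + 64554/((-38*76)) = -33798/10423 + 64554/(-2888) = -33798/10423 + 64554*(-1/2888) = -33798/10423 - 32277/1444 = -385227483/15050812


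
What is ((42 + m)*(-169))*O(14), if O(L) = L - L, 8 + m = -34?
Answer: 0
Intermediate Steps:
m = -42 (m = -8 - 34 = -42)
O(L) = 0
((42 + m)*(-169))*O(14) = ((42 - 42)*(-169))*0 = (0*(-169))*0 = 0*0 = 0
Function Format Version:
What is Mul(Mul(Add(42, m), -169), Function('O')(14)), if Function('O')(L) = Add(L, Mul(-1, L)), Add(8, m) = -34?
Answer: 0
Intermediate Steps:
m = -42 (m = Add(-8, -34) = -42)
Function('O')(L) = 0
Mul(Mul(Add(42, m), -169), Function('O')(14)) = Mul(Mul(Add(42, -42), -169), 0) = Mul(Mul(0, -169), 0) = Mul(0, 0) = 0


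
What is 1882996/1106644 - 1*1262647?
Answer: -349324710918/276661 ≈ -1.2626e+6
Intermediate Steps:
1882996/1106644 - 1*1262647 = 1882996*(1/1106644) - 1262647 = 470749/276661 - 1262647 = -349324710918/276661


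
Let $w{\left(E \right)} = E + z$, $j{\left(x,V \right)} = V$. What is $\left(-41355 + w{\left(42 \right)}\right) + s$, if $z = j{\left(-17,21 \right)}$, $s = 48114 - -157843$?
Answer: $164665$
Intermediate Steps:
$s = 205957$ ($s = 48114 + 157843 = 205957$)
$z = 21$
$w{\left(E \right)} = 21 + E$ ($w{\left(E \right)} = E + 21 = 21 + E$)
$\left(-41355 + w{\left(42 \right)}\right) + s = \left(-41355 + \left(21 + 42\right)\right) + 205957 = \left(-41355 + 63\right) + 205957 = -41292 + 205957 = 164665$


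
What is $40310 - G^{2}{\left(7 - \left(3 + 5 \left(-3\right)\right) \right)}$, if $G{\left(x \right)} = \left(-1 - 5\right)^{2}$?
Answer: $39014$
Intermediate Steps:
$G{\left(x \right)} = 36$ ($G{\left(x \right)} = \left(-6\right)^{2} = 36$)
$40310 - G^{2}{\left(7 - \left(3 + 5 \left(-3\right)\right) \right)} = 40310 - 36^{2} = 40310 - 1296 = 39014$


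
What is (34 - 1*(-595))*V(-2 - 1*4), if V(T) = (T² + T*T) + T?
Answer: 41514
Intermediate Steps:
V(T) = T + 2*T² (V(T) = (T² + T²) + T = 2*T² + T = T + 2*T²)
(34 - 1*(-595))*V(-2 - 1*4) = (34 - 1*(-595))*((-2 - 1*4)*(1 + 2*(-2 - 1*4))) = (34 + 595)*((-2 - 4)*(1 + 2*(-2 - 4))) = 629*(-6*(1 + 2*(-6))) = 629*(-6*(1 - 12)) = 629*(-6*(-11)) = 629*66 = 41514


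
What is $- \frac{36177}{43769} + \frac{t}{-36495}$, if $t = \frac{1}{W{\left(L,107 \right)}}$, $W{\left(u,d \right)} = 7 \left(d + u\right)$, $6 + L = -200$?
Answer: $- \frac{83177611766}{100633028265} \approx -0.82654$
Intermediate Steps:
$L = -206$ ($L = -6 - 200 = -206$)
$W{\left(u,d \right)} = 7 d + 7 u$
$t = - \frac{1}{693}$ ($t = \frac{1}{7 \cdot 107 + 7 \left(-206\right)} = \frac{1}{749 - 1442} = \frac{1}{-693} = - \frac{1}{693} \approx -0.001443$)
$- \frac{36177}{43769} + \frac{t}{-36495} = - \frac{36177}{43769} - \frac{1}{693 \left(-36495\right)} = \left(-36177\right) \frac{1}{43769} - - \frac{1}{25291035} = - \frac{36177}{43769} + \frac{1}{25291035} = - \frac{83177611766}{100633028265}$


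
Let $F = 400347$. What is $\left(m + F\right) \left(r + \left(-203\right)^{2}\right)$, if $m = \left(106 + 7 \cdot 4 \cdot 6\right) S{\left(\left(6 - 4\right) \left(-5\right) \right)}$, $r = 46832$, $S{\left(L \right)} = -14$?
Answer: $34909224951$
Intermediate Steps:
$m = -3836$ ($m = \left(106 + 7 \cdot 4 \cdot 6\right) \left(-14\right) = \left(106 + 28 \cdot 6\right) \left(-14\right) = \left(106 + 168\right) \left(-14\right) = 274 \left(-14\right) = -3836$)
$\left(m + F\right) \left(r + \left(-203\right)^{2}\right) = \left(-3836 + 400347\right) \left(46832 + \left(-203\right)^{2}\right) = 396511 \left(46832 + 41209\right) = 396511 \cdot 88041 = 34909224951$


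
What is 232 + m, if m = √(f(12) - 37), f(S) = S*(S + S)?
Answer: 232 + √251 ≈ 247.84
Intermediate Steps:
f(S) = 2*S² (f(S) = S*(2*S) = 2*S²)
m = √251 (m = √(2*12² - 37) = √(2*144 - 37) = √(288 - 37) = √251 ≈ 15.843)
232 + m = 232 + √251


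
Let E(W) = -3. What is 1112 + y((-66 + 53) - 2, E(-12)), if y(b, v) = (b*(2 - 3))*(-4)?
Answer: 1052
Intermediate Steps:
y(b, v) = 4*b (y(b, v) = (b*(-1))*(-4) = -b*(-4) = 4*b)
1112 + y((-66 + 53) - 2, E(-12)) = 1112 + 4*((-66 + 53) - 2) = 1112 + 4*(-13 - 2) = 1112 + 4*(-15) = 1112 - 60 = 1052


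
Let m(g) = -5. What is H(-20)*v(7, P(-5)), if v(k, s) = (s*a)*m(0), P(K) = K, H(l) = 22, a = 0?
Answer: 0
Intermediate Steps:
v(k, s) = 0 (v(k, s) = (s*0)*(-5) = 0*(-5) = 0)
H(-20)*v(7, P(-5)) = 22*0 = 0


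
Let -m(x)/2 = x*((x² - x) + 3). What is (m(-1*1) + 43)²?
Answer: 2809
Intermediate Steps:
m(x) = -2*x*(3 + x² - x) (m(x) = -2*x*((x² - x) + 3) = -2*x*(3 + x² - x))
(m(-1*1) + 43)² = (2*(-1*1)*(-3 - 1*1 - (-1*1)²) + 43)² = (2*(-1)*(-3 - 1 - 1*(-1)²) + 43)² = (2*(-1)*(-3 - 1 - 1*1) + 43)² = (2*(-1)*(-3 - 1 - 1) + 43)² = (2*(-1)*(-5) + 43)² = (10 + 43)² = 53² = 2809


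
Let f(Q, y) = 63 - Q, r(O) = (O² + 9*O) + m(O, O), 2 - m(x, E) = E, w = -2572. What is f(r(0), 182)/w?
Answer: -61/2572 ≈ -0.023717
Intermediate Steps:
m(x, E) = 2 - E
r(O) = 2 + O² + 8*O (r(O) = (O² + 9*O) + (2 - O) = 2 + O² + 8*O)
f(r(0), 182)/w = (63 - (2 + 0² + 8*0))/(-2572) = (63 - (2 + 0 + 0))*(-1/2572) = (63 - 1*2)*(-1/2572) = (63 - 2)*(-1/2572) = 61*(-1/2572) = -61/2572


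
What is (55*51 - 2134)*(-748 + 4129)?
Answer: 2268651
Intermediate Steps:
(55*51 - 2134)*(-748 + 4129) = (2805 - 2134)*3381 = 671*3381 = 2268651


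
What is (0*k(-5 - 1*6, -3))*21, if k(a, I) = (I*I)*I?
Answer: 0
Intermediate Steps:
k(a, I) = I³ (k(a, I) = I²*I = I³)
(0*k(-5 - 1*6, -3))*21 = (0*(-3)³)*21 = (0*(-27))*21 = 0*21 = 0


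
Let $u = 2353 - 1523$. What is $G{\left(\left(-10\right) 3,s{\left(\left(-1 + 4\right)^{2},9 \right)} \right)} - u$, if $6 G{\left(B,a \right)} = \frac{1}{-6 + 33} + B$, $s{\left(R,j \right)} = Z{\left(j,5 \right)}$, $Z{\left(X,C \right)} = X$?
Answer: $- \frac{135269}{162} \approx -834.99$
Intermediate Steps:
$s{\left(R,j \right)} = j$
$u = 830$
$G{\left(B,a \right)} = \frac{1}{162} + \frac{B}{6}$ ($G{\left(B,a \right)} = \frac{\frac{1}{-6 + 33} + B}{6} = \frac{\frac{1}{27} + B}{6} = \frac{1}{162} + \frac{B}{6}$)
$G{\left(\left(-10\right) 3,s{\left(\left(-1 + 4\right)^{2},9 \right)} \right)} - u = \left(\frac{1}{162} + \frac{\left(-10\right) 3}{6}\right) - 830 = \left(\frac{1}{162} + \frac{1}{6} \left(-30\right)\right) - 830 = \left(\frac{1}{162} - 5\right) - 830 = - \frac{809}{162} - 830 = - \frac{135269}{162}$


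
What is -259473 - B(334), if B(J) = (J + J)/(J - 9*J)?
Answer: -1037891/4 ≈ -2.5947e+5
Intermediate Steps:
B(J) = -1/4 (B(J) = (2*J)/((-8*J)) = (2*J)*(-1/(8*J)) = -1/4)
-259473 - B(334) = -259473 - 1*(-1/4) = -259473 + 1/4 = -1037891/4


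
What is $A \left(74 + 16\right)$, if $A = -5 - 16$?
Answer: $-1890$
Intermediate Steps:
$A = -21$
$A \left(74 + 16\right) = - 21 \left(74 + 16\right) = \left(-21\right) 90 = -1890$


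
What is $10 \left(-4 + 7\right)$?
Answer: $30$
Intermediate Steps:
$10 \left(-4 + 7\right) = 10 \cdot 3 = 30$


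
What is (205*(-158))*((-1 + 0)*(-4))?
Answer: -129560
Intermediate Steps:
(205*(-158))*((-1 + 0)*(-4)) = -(-32390)*(-4) = -32390*4 = -129560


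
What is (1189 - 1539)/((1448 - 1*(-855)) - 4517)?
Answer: 175/1107 ≈ 0.15808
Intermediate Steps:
(1189 - 1539)/((1448 - 1*(-855)) - 4517) = -350/((1448 + 855) - 4517) = -350/(2303 - 4517) = -350/(-2214) = -350*(-1/2214) = 175/1107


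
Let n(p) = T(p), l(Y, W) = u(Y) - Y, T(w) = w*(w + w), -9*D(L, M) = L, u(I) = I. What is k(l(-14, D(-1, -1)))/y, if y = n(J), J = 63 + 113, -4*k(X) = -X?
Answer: 0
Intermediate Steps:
D(L, M) = -L/9
T(w) = 2*w**2 (T(w) = w*(2*w) = 2*w**2)
l(Y, W) = 0 (l(Y, W) = Y - Y = 0)
k(X) = X/4 (k(X) = -(-1)*X/4 = X/4)
J = 176
n(p) = 2*p**2
y = 61952 (y = 2*176**2 = 2*30976 = 61952)
k(l(-14, D(-1, -1)))/y = ((1/4)*0)/61952 = 0*(1/61952) = 0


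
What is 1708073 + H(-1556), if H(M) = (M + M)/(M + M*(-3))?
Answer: 1708072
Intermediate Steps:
H(M) = -1 (H(M) = (2*M)/(M - 3*M) = (2*M)/((-2*M)) = (2*M)*(-1/(2*M)) = -1)
1708073 + H(-1556) = 1708073 - 1 = 1708072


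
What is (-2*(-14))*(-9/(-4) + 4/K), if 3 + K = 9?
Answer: 245/3 ≈ 81.667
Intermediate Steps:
K = 6 (K = -3 + 9 = 6)
(-2*(-14))*(-9/(-4) + 4/K) = (-2*(-14))*(-9/(-4) + 4/6) = 28*(-9*(-¼) + 4*(⅙)) = 28*(9/4 + ⅔) = 28*(35/12) = 245/3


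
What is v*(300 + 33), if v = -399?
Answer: -132867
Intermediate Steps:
v*(300 + 33) = -399*(300 + 33) = -399*333 = -132867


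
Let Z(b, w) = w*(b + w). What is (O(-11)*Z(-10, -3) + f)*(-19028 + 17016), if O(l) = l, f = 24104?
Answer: -47634100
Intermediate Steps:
(O(-11)*Z(-10, -3) + f)*(-19028 + 17016) = (-(-33)*(-10 - 3) + 24104)*(-19028 + 17016) = (-(-33)*(-13) + 24104)*(-2012) = (-11*39 + 24104)*(-2012) = (-429 + 24104)*(-2012) = 23675*(-2012) = -47634100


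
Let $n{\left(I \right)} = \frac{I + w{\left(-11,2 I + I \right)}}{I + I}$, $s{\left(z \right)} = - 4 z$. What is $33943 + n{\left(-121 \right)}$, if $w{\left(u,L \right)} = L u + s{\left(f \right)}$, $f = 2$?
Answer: $\frac{4105171}{121} \approx 33927.0$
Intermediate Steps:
$w{\left(u,L \right)} = -8 + L u$ ($w{\left(u,L \right)} = L u - 8 = -8 + L u$)
$n{\left(I \right)} = \frac{-8 - 32 I}{2 I}$ ($n{\left(I \right)} = \frac{I + \left(-8 + \left(2 I + I\right) \left(-11\right)\right)}{I + I} = \frac{I + \left(-8 + 3 I \left(-11\right)\right)}{2 I} = \left(I - \left(8 + 33 I\right)\right) \frac{1}{2 I} = \left(-8 - 32 I\right) \frac{1}{2 I} = \frac{-8 - 32 I}{2 I}$)
$33943 + n{\left(-121 \right)} = 33943 - \left(16 + \frac{4}{-121}\right) = 33943 - \frac{1932}{121} = \frac{4105171}{121}$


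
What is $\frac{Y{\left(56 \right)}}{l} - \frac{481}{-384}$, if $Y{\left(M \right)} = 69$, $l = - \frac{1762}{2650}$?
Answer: $- \frac{34683439}{338304} \approx -102.52$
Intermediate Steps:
$l = - \frac{881}{1325}$ ($l = \left(-1762\right) \frac{1}{2650} = - \frac{881}{1325} \approx -0.66491$)
$\frac{Y{\left(56 \right)}}{l} - \frac{481}{-384} = \frac{69}{- \frac{881}{1325}} - \frac{481}{-384} = 69 \left(- \frac{1325}{881}\right) - - \frac{481}{384} = - \frac{91425}{881} + \frac{481}{384} = - \frac{34683439}{338304}$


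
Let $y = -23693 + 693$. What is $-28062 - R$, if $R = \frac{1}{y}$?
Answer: $- \frac{645425999}{23000} \approx -28062.0$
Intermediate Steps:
$y = -23000$
$R = - \frac{1}{23000}$ ($R = \frac{1}{-23000} = - \frac{1}{23000} \approx -4.3478 \cdot 10^{-5}$)
$-28062 - R = -28062 - - \frac{1}{23000} = -28062 + \frac{1}{23000} = - \frac{645425999}{23000}$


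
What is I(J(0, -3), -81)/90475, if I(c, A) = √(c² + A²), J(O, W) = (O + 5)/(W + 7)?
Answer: √105001/361900 ≈ 0.00089538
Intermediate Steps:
J(O, W) = (5 + O)/(7 + W)
I(c, A) = √(A² + c²)
I(J(0, -3), -81)/90475 = √((-81)² + ((5 + 0)/(7 - 3))²)/90475 = √(6561 + (5/4)²)*(1/90475) = √(6561 + 25/16)*(1/90475) = √(105001/16)*(1/90475) = (√105001/4)*(1/90475) = √105001/361900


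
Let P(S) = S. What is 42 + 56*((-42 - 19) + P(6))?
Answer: -3038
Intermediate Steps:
42 + 56*((-42 - 19) + P(6)) = 42 + 56*((-42 - 19) + 6) = 42 + 56*(-61 + 6) = 42 + 56*(-55) = 42 - 3080 = -3038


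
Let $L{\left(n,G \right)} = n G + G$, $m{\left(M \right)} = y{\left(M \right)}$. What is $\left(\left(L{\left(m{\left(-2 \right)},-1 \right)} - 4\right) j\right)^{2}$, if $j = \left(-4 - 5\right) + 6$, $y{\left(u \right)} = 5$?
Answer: $900$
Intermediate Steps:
$m{\left(M \right)} = 5$
$j = -3$ ($j = -9 + 6 = -3$)
$L{\left(n,G \right)} = G + G n$ ($L{\left(n,G \right)} = G n + G = G + G n$)
$\left(\left(L{\left(m{\left(-2 \right)},-1 \right)} - 4\right) j\right)^{2} = \left(\left(- (1 + 5) - 4\right) \left(-3\right)\right)^{2} = \left(\left(\left(-1\right) 6 - 4\right) \left(-3\right)\right)^{2} = \left(\left(-6 - 4\right) \left(-3\right)\right)^{2} = \left(\left(-10\right) \left(-3\right)\right)^{2} = 30^{2} = 900$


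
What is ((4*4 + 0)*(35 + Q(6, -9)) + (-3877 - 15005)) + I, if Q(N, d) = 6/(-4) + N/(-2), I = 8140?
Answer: -10254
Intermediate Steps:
Q(N, d) = -3/2 - N/2 (Q(N, d) = 6*(-¼) + N*(-½) = -3/2 - N/2)
((4*4 + 0)*(35 + Q(6, -9)) + (-3877 - 15005)) + I = ((4*4 + 0)*(35 + (-3/2 - ½*6)) + (-3877 - 15005)) + 8140 = ((16 + 0)*(35 + (-3/2 - 3)) - 18882) + 8140 = (16*(35 - 9/2) - 18882) + 8140 = (16*(61/2) - 18882) + 8140 = (488 - 18882) + 8140 = -18394 + 8140 = -10254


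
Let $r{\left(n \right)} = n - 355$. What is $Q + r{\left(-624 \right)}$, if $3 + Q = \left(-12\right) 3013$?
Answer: $-37138$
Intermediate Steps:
$r{\left(n \right)} = -355 + n$ ($r{\left(n \right)} = n - 355 = -355 + n$)
$Q = -36159$ ($Q = -3 - 36156 = -36159$)
$Q + r{\left(-624 \right)} = -36159 - 979 = -37138$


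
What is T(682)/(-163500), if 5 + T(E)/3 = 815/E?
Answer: 519/7433800 ≈ 6.9816e-5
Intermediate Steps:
T(E) = -15 + 2445/E (T(E) = -15 + 3*(815/E) = -15 + 2445/E)
T(682)/(-163500) = (-15 + 2445/682)/(-163500) = (-15 + 2445*(1/682))*(-1/163500) = (-15 + 2445/682)*(-1/163500) = -7785/682*(-1/163500) = 519/7433800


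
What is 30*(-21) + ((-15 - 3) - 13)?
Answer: -661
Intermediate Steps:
30*(-21) + ((-15 - 3) - 13) = -630 + (-18 - 13) = -630 - 31 = -661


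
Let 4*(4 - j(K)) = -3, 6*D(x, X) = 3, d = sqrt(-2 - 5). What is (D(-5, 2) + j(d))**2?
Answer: 441/16 ≈ 27.563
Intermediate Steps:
d = I*sqrt(7) (d = sqrt(-7) = I*sqrt(7) ≈ 2.6458*I)
D(x, X) = 1/2 (D(x, X) = (1/6)*3 = 1/2)
j(K) = 19/4 (j(K) = 4 - 1/4*(-3) = 4 + 3/4 = 19/4)
(D(-5, 2) + j(d))**2 = (1/2 + 19/4)**2 = (21/4)**2 = 441/16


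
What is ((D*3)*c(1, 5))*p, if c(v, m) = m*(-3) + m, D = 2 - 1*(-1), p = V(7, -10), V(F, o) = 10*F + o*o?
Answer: -15300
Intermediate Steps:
V(F, o) = o² + 10*F (V(F, o) = 10*F + o² = o² + 10*F)
p = 170 (p = (-10)² + 10*7 = 100 + 70 = 170)
D = 3 (D = 2 + 1 = 3)
c(v, m) = -2*m (c(v, m) = -3*m + m = -2*m)
((D*3)*c(1, 5))*p = ((3*3)*(-2*5))*170 = (9*(-10))*170 = -90*170 = -15300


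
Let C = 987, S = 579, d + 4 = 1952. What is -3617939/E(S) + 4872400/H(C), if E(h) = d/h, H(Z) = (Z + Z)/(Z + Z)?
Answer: 7396648519/1948 ≈ 3.7970e+6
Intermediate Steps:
d = 1948 (d = -4 + 1952 = 1948)
H(Z) = 1 (H(Z) = (2*Z)/((2*Z)) = (2*Z)*(1/(2*Z)) = 1)
E(h) = 1948/h
-3617939/E(S) + 4872400/H(C) = -3617939/(1948/579) + 4872400/1 = -3617939/(1948*(1/579)) + 4872400*1 = -3617939/1948/579 + 4872400 = -3617939*579/1948 + 4872400 = -2094786681/1948 + 4872400 = 7396648519/1948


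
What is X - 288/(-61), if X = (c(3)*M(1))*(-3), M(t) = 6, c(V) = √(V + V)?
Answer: 288/61 - 18*√6 ≈ -39.370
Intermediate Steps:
c(V) = √2*√V (c(V) = √(2*V) = √2*√V)
X = -18*√6 (X = ((√2*√3)*6)*(-3) = (√6*6)*(-3) = (6*√6)*(-3) = -18*√6 ≈ -44.091)
X - 288/(-61) = -18*√6 - 288/(-61) = -18*√6 - 288*(-1/61) = -18*√6 + 288/61 = 288/61 - 18*√6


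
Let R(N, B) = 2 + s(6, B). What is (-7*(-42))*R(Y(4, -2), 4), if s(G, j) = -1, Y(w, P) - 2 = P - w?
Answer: 294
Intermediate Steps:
Y(w, P) = 2 + P - w (Y(w, P) = 2 + (P - w) = 2 + P - w)
R(N, B) = 1 (R(N, B) = 2 - 1 = 1)
(-7*(-42))*R(Y(4, -2), 4) = -7*(-42)*1 = 294*1 = 294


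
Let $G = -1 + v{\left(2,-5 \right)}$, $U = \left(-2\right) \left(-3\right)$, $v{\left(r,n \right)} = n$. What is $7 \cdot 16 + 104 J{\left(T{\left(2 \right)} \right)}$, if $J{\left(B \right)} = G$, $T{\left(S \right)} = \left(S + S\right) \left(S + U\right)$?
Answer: $-512$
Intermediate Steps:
$U = 6$
$G = -6$ ($G = -1 - 5 = -6$)
$T{\left(S \right)} = 2 S \left(6 + S\right)$ ($T{\left(S \right)} = \left(S + S\right) \left(S + 6\right) = 2 S \left(6 + S\right)$)
$J{\left(B \right)} = -6$
$7 \cdot 16 + 104 J{\left(T{\left(2 \right)} \right)} = 7 \cdot 16 + 104 \left(-6\right) = 112 - 624 = -512$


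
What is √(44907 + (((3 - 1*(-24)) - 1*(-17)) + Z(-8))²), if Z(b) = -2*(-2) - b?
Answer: √48043 ≈ 219.19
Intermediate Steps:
Z(b) = 4 - b
√(44907 + (((3 - 1*(-24)) - 1*(-17)) + Z(-8))²) = √(44907 + (((3 - 1*(-24)) - 1*(-17)) + (4 - 1*(-8)))²) = √(44907 + (((3 + 24) + 17) + (4 + 8))²) = √(44907 + ((27 + 17) + 12)²) = √(44907 + (44 + 12)²) = √(44907 + 56²) = √(44907 + 3136) = √48043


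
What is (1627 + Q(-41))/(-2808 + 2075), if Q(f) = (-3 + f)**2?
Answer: -3563/733 ≈ -4.8608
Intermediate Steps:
(1627 + Q(-41))/(-2808 + 2075) = (1627 + (-3 - 41)**2)/(-2808 + 2075) = (1627 + (-44)**2)/(-733) = (1627 + 1936)*(-1/733) = 3563*(-1/733) = -3563/733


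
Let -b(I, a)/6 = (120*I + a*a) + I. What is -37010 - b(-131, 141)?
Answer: -12830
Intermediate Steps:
b(I, a) = -726*I - 6*a**2 (b(I, a) = -6*((120*I + a*a) + I) = -6*((120*I + a**2) + I) = -6*((a**2 + 120*I) + I) = -6*(a**2 + 121*I) = -726*I - 6*a**2)
-37010 - b(-131, 141) = -37010 - (-726*(-131) - 6*141**2) = -37010 - (95106 - 6*19881) = -37010 - (95106 - 119286) = -37010 - 1*(-24180) = -37010 + 24180 = -12830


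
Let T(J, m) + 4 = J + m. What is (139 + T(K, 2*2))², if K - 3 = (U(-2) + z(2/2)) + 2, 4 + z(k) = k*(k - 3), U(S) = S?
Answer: 18496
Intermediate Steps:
z(k) = -4 + k*(-3 + k) (z(k) = -4 + k*(k - 3) = -4 + k*(-3 + k))
K = -3 (K = 3 + ((-2 + (-4 + (2/2)² - 6/2)) + 2) = 3 + ((-2 + (-4 + (2*(½))² - 6/2)) + 2) = 3 + ((-2 + (-4 + 1² - 3*1)) + 2) = 3 + ((-2 + (-4 + 1 - 3)) + 2) = 3 + ((-2 - 6) + 2) = 3 + (-8 + 2) = 3 - 6 = -3)
T(J, m) = -4 + J + m (T(J, m) = -4 + (J + m) = -4 + J + m)
(139 + T(K, 2*2))² = (139 + (-4 - 3 + 2*2))² = (139 + (-4 - 3 + 4))² = (139 - 3)² = 136² = 18496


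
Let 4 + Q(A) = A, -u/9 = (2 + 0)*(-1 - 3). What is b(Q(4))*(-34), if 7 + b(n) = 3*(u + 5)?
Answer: -7616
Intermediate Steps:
u = 72 (u = -9*(2 + 0)*(-1 - 3) = -18*(-4) = -9*(-8) = 72)
Q(A) = -4 + A
b(n) = 224 (b(n) = -7 + 3*(72 + 5) = -7 + 3*77 = -7 + 231 = 224)
b(Q(4))*(-34) = 224*(-34) = -7616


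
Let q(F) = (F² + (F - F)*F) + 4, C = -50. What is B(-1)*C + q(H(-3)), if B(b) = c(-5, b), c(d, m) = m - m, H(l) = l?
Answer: 13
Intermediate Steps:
c(d, m) = 0
B(b) = 0
q(F) = 4 + F² (q(F) = (F² + 0*F) + 4 = (F² + 0) + 4 = F² + 4 = 4 + F²)
B(-1)*C + q(H(-3)) = 0*(-50) + (4 + (-3)²) = 0 + (4 + 9) = 0 + 13 = 13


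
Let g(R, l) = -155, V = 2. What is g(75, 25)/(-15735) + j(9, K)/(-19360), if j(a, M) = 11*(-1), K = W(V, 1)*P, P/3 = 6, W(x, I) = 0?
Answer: 57707/5538720 ≈ 0.010419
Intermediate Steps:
P = 18 (P = 3*6 = 18)
K = 0 (K = 0*18 = 0)
j(a, M) = -11
g(75, 25)/(-15735) + j(9, K)/(-19360) = -155/(-15735) - 11/(-19360) = -155*(-1/15735) - 11*(-1/19360) = 31/3147 + 1/1760 = 57707/5538720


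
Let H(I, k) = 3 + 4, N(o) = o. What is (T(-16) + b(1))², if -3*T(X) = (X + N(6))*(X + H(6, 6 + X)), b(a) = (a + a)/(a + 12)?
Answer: 150544/169 ≈ 890.79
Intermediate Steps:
b(a) = 2*a/(12 + a) (b(a) = (2*a)/(12 + a) = 2*a/(12 + a))
H(I, k) = 7
T(X) = -(6 + X)*(7 + X)/3 (T(X) = -(X + 6)*(X + 7)/3 = -(6 + X)*(7 + X)/3)
(T(-16) + b(1))² = ((-14 - 13/3*(-16) - ⅓*(-16)²) + 2*1/(12 + 1))² = ((-14 + 208/3 - ⅓*256) + 2*1/13)² = ((-14 + 208/3 - 256/3) + 2*1*(1/13))² = (-30 + 2/13)² = (-388/13)² = 150544/169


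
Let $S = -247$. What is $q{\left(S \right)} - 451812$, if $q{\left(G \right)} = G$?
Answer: $-452059$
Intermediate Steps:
$q{\left(S \right)} - 451812 = -247 - 451812 = -452059$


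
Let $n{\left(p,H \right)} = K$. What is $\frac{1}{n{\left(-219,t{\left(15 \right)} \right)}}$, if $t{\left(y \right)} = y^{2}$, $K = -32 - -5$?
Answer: $- \frac{1}{27} \approx -0.037037$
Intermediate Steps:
$K = -27$ ($K = -32 + 5 = -27$)
$n{\left(p,H \right)} = -27$
$\frac{1}{n{\left(-219,t{\left(15 \right)} \right)}} = \frac{1}{-27} = - \frac{1}{27}$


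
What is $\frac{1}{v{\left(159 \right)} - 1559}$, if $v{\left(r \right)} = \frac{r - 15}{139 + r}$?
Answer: $- \frac{149}{232219} \approx -0.00064164$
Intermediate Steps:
$v{\left(r \right)} = \frac{-15 + r}{139 + r}$
$\frac{1}{v{\left(159 \right)} - 1559} = \frac{1}{\frac{-15 + 159}{139 + 159} - 1559} = \frac{1}{\frac{1}{298} \cdot 144 - 1559} = \frac{1}{\frac{72}{149} - 1559} = \frac{1}{- \frac{232219}{149}} = - \frac{149}{232219}$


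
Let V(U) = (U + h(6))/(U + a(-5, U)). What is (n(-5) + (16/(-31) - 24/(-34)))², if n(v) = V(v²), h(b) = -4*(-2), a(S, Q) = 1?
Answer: 399640081/187744804 ≈ 2.1286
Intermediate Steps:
h(b) = 8
V(U) = (8 + U)/(1 + U) (V(U) = (U + 8)/(U + 1) = (8 + U)/(1 + U))
n(v) = (8 + v²)/(1 + v²)
(n(-5) + (16/(-31) - 24/(-34)))² = ((8 + (-5)²)/(1 + (-5)²) + (16/(-31) - 24/(-34)))² = ((8 + 25)/(1 + 25) + (16*(-1/31) - 24*(-1/34)))² = (33/26 + (-16/31 + 12/17))² = ((1/26)*33 + 100/527)² = (33/26 + 100/527)² = (19991/13702)² = 399640081/187744804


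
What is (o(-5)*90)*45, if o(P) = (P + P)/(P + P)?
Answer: 4050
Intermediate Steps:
o(P) = 1 (o(P) = (2*P)/((2*P)) = (2*P)*(1/(2*P)) = 1)
(o(-5)*90)*45 = (1*90)*45 = 90*45 = 4050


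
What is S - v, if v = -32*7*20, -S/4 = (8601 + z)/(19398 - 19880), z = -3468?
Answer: 1089946/241 ≈ 4522.6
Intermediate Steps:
S = 10266/241 (S = -4*(8601 - 3468)/(19398 - 19880) = -20532/(-482) = -20532*(-1)/482 = -4*(-5133/482) = 10266/241 ≈ 42.598)
v = -4480 (v = -224*20 = -4480)
S - v = 10266/241 - 1*(-4480) = 10266/241 + 4480 = 1089946/241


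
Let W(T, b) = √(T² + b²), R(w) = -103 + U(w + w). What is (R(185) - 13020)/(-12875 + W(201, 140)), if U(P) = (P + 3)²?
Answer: -270387875/27617604 - 21001*√60001/27617604 ≈ -9.9767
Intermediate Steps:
U(P) = (3 + P)²
R(w) = -103 + (3 + 2*w)² (R(w) = -103 + (3 + (w + w))² = -103 + (3 + 2*w)²)
(R(185) - 13020)/(-12875 + W(201, 140)) = ((-103 + (3 + 2*185)²) - 13020)/(-12875 + √(201² + 140²)) = ((-103 + (3 + 370)²) - 13020)/(-12875 + √(40401 + 19600)) = ((-103 + 373²) - 13020)/(-12875 + √60001) = ((-103 + 139129) - 13020)/(-12875 + √60001) = (139026 - 13020)/(-12875 + √60001) = 126006/(-12875 + √60001)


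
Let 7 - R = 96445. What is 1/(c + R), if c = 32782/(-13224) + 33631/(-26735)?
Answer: -176771820/17048181358717 ≈ -1.0369e-5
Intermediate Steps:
R = -96438 (R = 7 - 1*96445 = 7 - 96445 = -96438)
c = -660581557/176771820 (c = 32782*(-1/13224) + 33631*(-1/26735) = -16391/6612 - 33631/26735 = -660581557/176771820 ≈ -3.7369)
1/(c + R) = 1/(-660581557/176771820 - 96438) = 1/(-17048181358717/176771820) = -176771820/17048181358717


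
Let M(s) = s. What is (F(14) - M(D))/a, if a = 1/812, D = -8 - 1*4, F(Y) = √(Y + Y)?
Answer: 9744 + 1624*√7 ≈ 14041.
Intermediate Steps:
F(Y) = √2*√Y (F(Y) = √(2*Y) = √2*√Y)
D = -12 (D = -8 - 4 = -12)
a = 1/812 ≈ 0.0012315
(F(14) - M(D))/a = (√2*√14 - 1*(-12))/(1/812) = (2*√7 + 12)*812 = (12 + 2*√7)*812 = 9744 + 1624*√7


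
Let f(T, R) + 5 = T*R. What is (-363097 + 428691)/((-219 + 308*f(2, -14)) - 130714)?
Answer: -65594/141097 ≈ -0.46489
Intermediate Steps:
f(T, R) = -5 + R*T (f(T, R) = -5 + T*R = -5 + R*T)
(-363097 + 428691)/((-219 + 308*f(2, -14)) - 130714) = (-363097 + 428691)/((-219 + 308*(-5 - 14*2)) - 130714) = 65594/((-219 + 308*(-5 - 28)) - 130714) = 65594/((-219 + 308*(-33)) - 130714) = 65594/((-219 - 10164) - 130714) = 65594/(-10383 - 130714) = 65594/(-141097) = 65594*(-1/141097) = -65594/141097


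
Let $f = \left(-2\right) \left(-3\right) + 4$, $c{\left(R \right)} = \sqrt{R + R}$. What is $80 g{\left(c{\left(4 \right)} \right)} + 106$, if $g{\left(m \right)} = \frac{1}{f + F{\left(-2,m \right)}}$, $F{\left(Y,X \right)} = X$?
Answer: $\frac{2638}{23} - \frac{40 \sqrt{2}}{23} \approx 112.24$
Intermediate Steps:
$c{\left(R \right)} = \sqrt{2} \sqrt{R}$ ($c{\left(R \right)} = \sqrt{2 R} = \sqrt{2} \sqrt{R}$)
$f = 10$ ($f = 6 + 4 = 10$)
$g{\left(m \right)} = \frac{1}{10 + m}$
$80 g{\left(c{\left(4 \right)} \right)} + 106 = \frac{80}{10 + \sqrt{2} \sqrt{4}} + 106 = \frac{80}{10 + \sqrt{2} \cdot 2} + 106 = \frac{80}{10 + 2 \sqrt{2}} + 106 = 106 + \frac{80}{10 + 2 \sqrt{2}}$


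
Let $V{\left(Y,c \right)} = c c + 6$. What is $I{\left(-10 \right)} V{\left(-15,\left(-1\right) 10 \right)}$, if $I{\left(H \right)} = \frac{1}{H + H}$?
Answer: $- \frac{53}{10} \approx -5.3$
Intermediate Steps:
$V{\left(Y,c \right)} = 6 + c^{2}$ ($V{\left(Y,c \right)} = c^{2} + 6 = 6 + c^{2}$)
$I{\left(H \right)} = \frac{1}{2 H}$
$I{\left(-10 \right)} V{\left(-15,\left(-1\right) 10 \right)} = \frac{1}{2 \left(-10\right)} \left(6 + \left(\left(-1\right) 10\right)^{2}\right) = \frac{1}{2} \left(- \frac{1}{10}\right) \left(6 + \left(-10\right)^{2}\right) = - \frac{6 + 100}{20} = \left(- \frac{1}{20}\right) 106 = - \frac{53}{10}$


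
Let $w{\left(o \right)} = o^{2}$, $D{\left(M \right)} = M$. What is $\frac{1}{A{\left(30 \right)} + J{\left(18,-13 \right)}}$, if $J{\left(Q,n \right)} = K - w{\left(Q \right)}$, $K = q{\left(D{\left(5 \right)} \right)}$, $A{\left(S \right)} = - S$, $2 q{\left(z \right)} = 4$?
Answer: $- \frac{1}{352} \approx -0.0028409$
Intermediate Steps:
$q{\left(z \right)} = 2$ ($q{\left(z \right)} = \frac{1}{2} \cdot 4 = 2$)
$K = 2$
$J{\left(Q,n \right)} = 2 - Q^{2}$
$\frac{1}{A{\left(30 \right)} + J{\left(18,-13 \right)}} = \frac{1}{\left(-1\right) 30 + \left(2 - 18^{2}\right)} = \frac{1}{-30 + \left(2 - 324\right)} = \frac{1}{-30 - 322} = \frac{1}{-352} = - \frac{1}{352}$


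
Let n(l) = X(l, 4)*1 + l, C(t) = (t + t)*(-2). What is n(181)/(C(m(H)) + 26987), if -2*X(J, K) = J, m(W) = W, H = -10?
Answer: 181/54054 ≈ 0.0033485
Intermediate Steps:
X(J, K) = -J/2
C(t) = -4*t (C(t) = (2*t)*(-2) = -4*t)
n(l) = l/2 (n(l) = -l/2*1 + l = -l/2 + l = l/2)
n(181)/(C(m(H)) + 26987) = ((½)*181)/(-4*(-10) + 26987) = 181/(2*(40 + 26987)) = (181/2)/27027 = (181/2)*(1/27027) = 181/54054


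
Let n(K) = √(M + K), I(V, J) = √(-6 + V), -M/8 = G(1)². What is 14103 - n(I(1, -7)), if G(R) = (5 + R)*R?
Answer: 14103 - √(-288 + I*√5) ≈ 14103.0 - 16.971*I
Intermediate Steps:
G(R) = R*(5 + R)
M = -288 (M = -8*(5 + 1)² = -8*(1*6)² = -8*6² = -8*36 = -288)
n(K) = √(-288 + K)
14103 - n(I(1, -7)) = 14103 - √(-288 + √(-6 + 1)) = 14103 - √(-288 + √(-5)) = 14103 - √(-288 + I*√5)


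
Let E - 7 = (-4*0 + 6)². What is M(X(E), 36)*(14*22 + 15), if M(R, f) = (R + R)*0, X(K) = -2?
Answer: 0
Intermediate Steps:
E = 43 (E = 7 + (-4*0 + 6)² = 7 + (0 + 6)² = 7 + 6² = 7 + 36 = 43)
M(R, f) = 0 (M(R, f) = (2*R)*0 = 0)
M(X(E), 36)*(14*22 + 15) = 0*(14*22 + 15) = 0*(308 + 15) = 0*323 = 0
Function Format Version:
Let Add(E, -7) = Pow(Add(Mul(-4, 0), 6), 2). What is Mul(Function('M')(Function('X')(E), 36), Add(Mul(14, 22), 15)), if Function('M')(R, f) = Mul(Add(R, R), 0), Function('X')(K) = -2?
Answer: 0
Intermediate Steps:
E = 43 (E = Add(7, Pow(Add(Mul(-4, 0), 6), 2)) = Add(7, Pow(Add(0, 6), 2)) = Add(7, Pow(6, 2)) = Add(7, 36) = 43)
Function('M')(R, f) = 0 (Function('M')(R, f) = Mul(Mul(2, R), 0) = 0)
Mul(Function('M')(Function('X')(E), 36), Add(Mul(14, 22), 15)) = Mul(0, Add(Mul(14, 22), 15)) = Mul(0, Add(308, 15)) = Mul(0, 323) = 0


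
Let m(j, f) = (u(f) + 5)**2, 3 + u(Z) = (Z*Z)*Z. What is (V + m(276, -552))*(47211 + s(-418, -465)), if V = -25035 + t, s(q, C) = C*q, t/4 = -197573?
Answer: 6834350229948391440129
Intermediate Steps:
t = -790292 (t = 4*(-197573) = -790292)
u(Z) = -3 + Z**3 (u(Z) = -3 + (Z*Z)*Z = -3 + Z**2*Z = -3 + Z**3)
m(j, f) = (2 + f**3)**2 (m(j, f) = ((-3 + f**3) + 5)**2 = (2 + f**3)**2)
V = -815327 (V = -25035 - 790292 = -815327)
(V + m(276, -552))*(47211 + s(-418, -465)) = (-815327 + (2 + (-552)**3)**2)*(47211 - 465*(-418)) = (-815327 + (2 - 168196608)**2)*(47211 + 194370) = (-815327 + (-168196606)**2)*241581 = (-815327 + 28290098269919236)*241581 = 28290098269103909*241581 = 6834350229948391440129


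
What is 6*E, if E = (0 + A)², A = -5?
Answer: 150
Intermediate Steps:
E = 25 (E = (0 - 5)² = (-5)² = 25)
6*E = 6*25 = 150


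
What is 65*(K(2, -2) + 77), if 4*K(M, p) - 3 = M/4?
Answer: 40495/8 ≈ 5061.9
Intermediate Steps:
K(M, p) = ¾ + M/16 (K(M, p) = ¾ + (M/4)/4 = ¾ + M/16)
65*(K(2, -2) + 77) = 65*((¾ + (1/16)*2) + 77) = 65*((¾ + ⅛) + 77) = 65*(7/8 + 77) = 65*(623/8) = 40495/8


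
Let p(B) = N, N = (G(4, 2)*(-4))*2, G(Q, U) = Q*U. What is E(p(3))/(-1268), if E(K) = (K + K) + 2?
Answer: 63/634 ≈ 0.099369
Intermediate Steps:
N = -64 (N = ((4*2)*(-4))*2 = (8*(-4))*2 = -32*2 = -64)
p(B) = -64
E(K) = 2 + 2*K (E(K) = 2*K + 2 = 2 + 2*K)
E(p(3))/(-1268) = (2 + 2*(-64))/(-1268) = (2 - 128)*(-1/1268) = -126*(-1/1268) = 63/634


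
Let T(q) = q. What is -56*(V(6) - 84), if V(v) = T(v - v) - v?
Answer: 5040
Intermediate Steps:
V(v) = -v (V(v) = (v - v) - v = 0 - v = -v)
-56*(V(6) - 84) = -56*(-1*6 - 84) = -56*(-6 - 84) = -56*(-90) = 5040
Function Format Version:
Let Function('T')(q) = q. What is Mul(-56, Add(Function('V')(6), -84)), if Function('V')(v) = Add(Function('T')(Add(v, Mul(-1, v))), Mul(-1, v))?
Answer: 5040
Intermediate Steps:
Function('V')(v) = Mul(-1, v) (Function('V')(v) = Add(Add(v, Mul(-1, v)), Mul(-1, v)) = Add(0, Mul(-1, v)) = Mul(-1, v))
Mul(-56, Add(Function('V')(6), -84)) = Mul(-56, Add(Mul(-1, 6), -84)) = Mul(-56, Add(-6, -84)) = Mul(-56, -90) = 5040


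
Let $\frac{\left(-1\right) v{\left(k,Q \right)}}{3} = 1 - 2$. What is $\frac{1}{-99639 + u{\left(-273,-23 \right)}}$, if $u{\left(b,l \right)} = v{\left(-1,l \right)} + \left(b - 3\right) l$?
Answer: $- \frac{1}{93288} \approx -1.0719 \cdot 10^{-5}$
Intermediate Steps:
$v{\left(k,Q \right)} = 3$ ($v{\left(k,Q \right)} = - 3 \left(1 - 2\right) = \left(-3\right) \left(-1\right) = 3$)
$u{\left(b,l \right)} = 3 + l \left(-3 + b\right)$ ($u{\left(b,l \right)} = 3 + \left(b - 3\right) l = 3 + \left(-3 + b\right) l = 3 + l \left(-3 + b\right)$)
$\frac{1}{-99639 + u{\left(-273,-23 \right)}} = \frac{1}{-99639 - -6351} = \frac{1}{-99639 + \left(3 + 69 + 6279\right)} = \frac{1}{-99639 + 6351} = \frac{1}{-93288} = - \frac{1}{93288}$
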